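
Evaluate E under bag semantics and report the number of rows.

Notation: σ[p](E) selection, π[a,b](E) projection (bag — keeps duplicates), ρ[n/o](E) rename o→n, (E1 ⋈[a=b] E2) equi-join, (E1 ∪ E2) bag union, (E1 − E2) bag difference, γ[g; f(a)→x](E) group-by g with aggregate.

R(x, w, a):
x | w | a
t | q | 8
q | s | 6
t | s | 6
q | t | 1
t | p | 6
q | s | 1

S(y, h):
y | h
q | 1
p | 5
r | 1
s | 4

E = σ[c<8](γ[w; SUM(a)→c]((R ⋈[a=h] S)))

Row counts bottom-up:
  R → 6
  S → 4
  (R ⋈[a=h] S) → 4
  γ[w; SUM(a)→c]((R ⋈[a=h] S)) → 2
  σ[c<8](γ[w; SUM(a)→c]((R ⋈[a=h] S))) → 2

|E| = 2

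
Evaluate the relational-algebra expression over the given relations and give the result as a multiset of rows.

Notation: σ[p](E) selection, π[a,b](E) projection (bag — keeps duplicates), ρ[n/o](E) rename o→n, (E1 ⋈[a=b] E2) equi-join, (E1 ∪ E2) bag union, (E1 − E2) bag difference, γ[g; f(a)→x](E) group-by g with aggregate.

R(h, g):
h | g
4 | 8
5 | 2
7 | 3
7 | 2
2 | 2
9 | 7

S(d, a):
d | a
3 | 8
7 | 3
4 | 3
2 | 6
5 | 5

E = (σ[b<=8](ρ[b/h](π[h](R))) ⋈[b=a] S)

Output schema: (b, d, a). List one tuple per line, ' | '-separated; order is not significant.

Per-node cardinality:
  R → 6
  π[h](R) → 6
  ρ[b/h](π[h](R)) → 6
  σ[b<=8](ρ[b/h](π[h](R))) → 5
  S → 5
  (σ[b<=8](ρ[b/h](π[h](R))) ⋈[b=a] S) → 1

== RESULT ==
b | d | a
5 | 5 | 5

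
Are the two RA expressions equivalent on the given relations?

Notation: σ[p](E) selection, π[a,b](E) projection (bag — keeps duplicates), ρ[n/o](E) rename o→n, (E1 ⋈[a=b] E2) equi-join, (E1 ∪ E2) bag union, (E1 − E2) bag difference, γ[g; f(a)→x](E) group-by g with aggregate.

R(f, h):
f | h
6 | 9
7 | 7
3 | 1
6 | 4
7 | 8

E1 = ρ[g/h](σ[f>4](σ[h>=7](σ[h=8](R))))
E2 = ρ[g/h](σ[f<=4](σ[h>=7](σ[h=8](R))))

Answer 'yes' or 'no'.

E1 row counts bottom-up:
  R → 5
  σ[h=8](R) → 1
  σ[h>=7](σ[h=8](R)) → 1
  σ[f>4](σ[h>=7](σ[h=8](R))) → 1
  ρ[g/h](σ[f>4](σ[h>=7](σ[h=8](R)))) → 1
E2 row counts bottom-up:
  R → 5
  σ[h=8](R) → 1
  σ[h>=7](σ[h=8](R)) → 1
  σ[f<=4](σ[h>=7](σ[h=8](R))) → 0
  ρ[g/h](σ[f<=4](σ[h>=7](σ[h=8](R)))) → 0

E1 result:
f | g
7 | 8
E2 result:
f | g
(0 rows)
Witness: (7, 8) appears 1× in E1 but 0× in E2.

no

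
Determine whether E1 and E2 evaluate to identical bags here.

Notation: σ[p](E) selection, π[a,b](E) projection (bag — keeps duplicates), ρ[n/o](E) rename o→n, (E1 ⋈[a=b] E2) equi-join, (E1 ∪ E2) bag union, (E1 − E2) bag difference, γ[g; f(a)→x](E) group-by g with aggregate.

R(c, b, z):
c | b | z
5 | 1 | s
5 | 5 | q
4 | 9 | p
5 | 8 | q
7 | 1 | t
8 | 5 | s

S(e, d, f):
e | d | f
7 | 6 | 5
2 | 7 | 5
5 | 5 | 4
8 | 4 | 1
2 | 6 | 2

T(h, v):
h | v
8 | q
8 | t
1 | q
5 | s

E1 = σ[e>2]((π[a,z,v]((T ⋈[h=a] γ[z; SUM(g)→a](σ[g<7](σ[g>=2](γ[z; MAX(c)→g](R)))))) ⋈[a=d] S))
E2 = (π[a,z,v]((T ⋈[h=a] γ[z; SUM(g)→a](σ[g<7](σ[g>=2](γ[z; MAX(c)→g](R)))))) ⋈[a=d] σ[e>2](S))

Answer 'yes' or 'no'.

E1 subexpression sizes:
  T → 4
  R → 6
  γ[z; MAX(c)→g](R) → 4
  σ[g>=2](γ[z; MAX(c)→g](R)) → 4
  σ[g<7](σ[g>=2](γ[z; MAX(c)→g](R))) → 2
  γ[z; SUM(g)→a](σ[g<7](σ[g>=2](γ[z; MAX(c)→g](R)))) → 2
  (T ⋈[h=a] γ[z; SUM(g)→a](σ[g<7](σ[g>=2](γ[z; MAX(c)→g](R))))) → 1
  π[a,z,v]((T ⋈[h=a] γ[z; SUM(g)→a](σ[g<7](σ[g>=2](γ[z; MAX(c)→g](R)))))) → 1
  S → 5
  (π[a,z,v]((T ⋈[h=a] γ[z; SUM(g)→a](σ[g<7](σ[g>=2](γ[z; MAX(c)→g](R)))))) ⋈[a=d] S) → 1
  σ[e>2]((π[a,z,v]((T ⋈[h=a] γ[z; SUM(g)→a](σ[g<7](σ[g>=2](γ[z; MAX(c)→g](R)))))) ⋈[a=d] S)) → 1
E2 subexpression sizes:
  T → 4
  R → 6
  γ[z; MAX(c)→g](R) → 4
  σ[g>=2](γ[z; MAX(c)→g](R)) → 4
  σ[g<7](σ[g>=2](γ[z; MAX(c)→g](R))) → 2
  γ[z; SUM(g)→a](σ[g<7](σ[g>=2](γ[z; MAX(c)→g](R)))) → 2
  (T ⋈[h=a] γ[z; SUM(g)→a](σ[g<7](σ[g>=2](γ[z; MAX(c)→g](R))))) → 1
  π[a,z,v]((T ⋈[h=a] γ[z; SUM(g)→a](σ[g<7](σ[g>=2](γ[z; MAX(c)→g](R)))))) → 1
  S → 5
  σ[e>2](S) → 3
  (π[a,z,v]((T ⋈[h=a] γ[z; SUM(g)→a](σ[g<7](σ[g>=2](γ[z; MAX(c)→g](R)))))) ⋈[a=d] σ[e>2](S)) → 1

E1 and E2 produce the same multiset:
a | z | v | e | d | f
5 | q | s | 5 | 5 | 4

yes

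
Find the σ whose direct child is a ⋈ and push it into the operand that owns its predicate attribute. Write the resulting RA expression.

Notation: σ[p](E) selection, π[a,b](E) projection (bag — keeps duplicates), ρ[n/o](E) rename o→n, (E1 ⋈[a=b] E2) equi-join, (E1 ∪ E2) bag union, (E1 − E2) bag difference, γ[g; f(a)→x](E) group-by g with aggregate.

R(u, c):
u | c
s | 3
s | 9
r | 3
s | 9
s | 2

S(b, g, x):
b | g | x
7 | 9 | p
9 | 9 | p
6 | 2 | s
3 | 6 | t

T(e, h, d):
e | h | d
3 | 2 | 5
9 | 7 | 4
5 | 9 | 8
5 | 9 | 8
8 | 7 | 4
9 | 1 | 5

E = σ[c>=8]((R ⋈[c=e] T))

σ filters on c, owned by the left side.
E' = (σ[c>=8](R) ⋈[c=e] T)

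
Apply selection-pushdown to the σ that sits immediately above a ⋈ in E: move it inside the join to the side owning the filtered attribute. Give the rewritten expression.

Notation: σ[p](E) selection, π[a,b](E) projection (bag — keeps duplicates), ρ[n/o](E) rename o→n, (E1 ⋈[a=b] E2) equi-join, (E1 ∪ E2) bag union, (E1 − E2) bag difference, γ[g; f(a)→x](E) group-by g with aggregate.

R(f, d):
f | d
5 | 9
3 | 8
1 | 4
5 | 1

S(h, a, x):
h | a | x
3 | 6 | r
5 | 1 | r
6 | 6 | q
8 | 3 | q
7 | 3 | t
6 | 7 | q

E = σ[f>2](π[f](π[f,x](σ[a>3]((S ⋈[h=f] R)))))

σ filters on a, owned by the left side.
E' = σ[f>2](π[f](π[f,x]((σ[a>3](S) ⋈[h=f] R))))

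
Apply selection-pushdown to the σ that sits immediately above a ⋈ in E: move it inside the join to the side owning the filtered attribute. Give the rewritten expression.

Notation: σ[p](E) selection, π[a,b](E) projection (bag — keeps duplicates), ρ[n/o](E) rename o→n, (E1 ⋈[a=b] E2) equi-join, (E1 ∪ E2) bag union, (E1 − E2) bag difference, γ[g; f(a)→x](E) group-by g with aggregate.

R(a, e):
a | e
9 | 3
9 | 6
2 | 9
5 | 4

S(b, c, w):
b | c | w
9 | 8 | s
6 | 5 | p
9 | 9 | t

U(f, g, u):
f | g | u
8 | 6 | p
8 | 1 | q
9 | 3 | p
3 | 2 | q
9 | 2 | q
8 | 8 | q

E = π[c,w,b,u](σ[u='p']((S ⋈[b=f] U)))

σ filters on u, owned by the right side.
E' = π[c,w,b,u]((S ⋈[b=f] σ[u='p'](U)))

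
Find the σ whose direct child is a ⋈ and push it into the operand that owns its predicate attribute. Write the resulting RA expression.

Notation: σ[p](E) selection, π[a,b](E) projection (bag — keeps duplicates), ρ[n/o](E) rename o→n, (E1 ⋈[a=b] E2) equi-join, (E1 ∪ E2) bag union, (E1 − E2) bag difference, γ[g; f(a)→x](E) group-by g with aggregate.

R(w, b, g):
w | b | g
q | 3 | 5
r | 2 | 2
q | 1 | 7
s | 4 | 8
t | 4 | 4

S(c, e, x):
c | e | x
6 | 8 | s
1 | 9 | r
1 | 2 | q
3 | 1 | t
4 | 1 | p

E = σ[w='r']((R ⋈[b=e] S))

σ filters on w, owned by the left side.
E' = (σ[w='r'](R) ⋈[b=e] S)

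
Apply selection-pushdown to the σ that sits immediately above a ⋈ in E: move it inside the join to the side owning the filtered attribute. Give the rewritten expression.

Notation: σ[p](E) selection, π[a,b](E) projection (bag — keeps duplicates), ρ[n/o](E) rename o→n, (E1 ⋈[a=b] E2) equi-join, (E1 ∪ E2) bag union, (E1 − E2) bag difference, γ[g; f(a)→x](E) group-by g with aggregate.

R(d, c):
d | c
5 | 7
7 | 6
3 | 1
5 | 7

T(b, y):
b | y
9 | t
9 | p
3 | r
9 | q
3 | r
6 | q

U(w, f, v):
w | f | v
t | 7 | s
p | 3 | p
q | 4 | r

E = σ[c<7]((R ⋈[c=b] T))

σ filters on c, owned by the left side.
E' = (σ[c<7](R) ⋈[c=b] T)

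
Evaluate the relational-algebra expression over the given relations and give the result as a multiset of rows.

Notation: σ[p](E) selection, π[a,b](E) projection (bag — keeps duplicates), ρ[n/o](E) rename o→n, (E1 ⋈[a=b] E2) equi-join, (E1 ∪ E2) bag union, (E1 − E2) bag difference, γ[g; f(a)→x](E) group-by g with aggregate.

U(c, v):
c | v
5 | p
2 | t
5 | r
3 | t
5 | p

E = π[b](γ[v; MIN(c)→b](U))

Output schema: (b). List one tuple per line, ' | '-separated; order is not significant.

Subexpression sizes:
  U → 5
  γ[v; MIN(c)→b](U) → 3
  π[b](γ[v; MIN(c)→b](U)) → 3

== RESULT ==
b
2
5
5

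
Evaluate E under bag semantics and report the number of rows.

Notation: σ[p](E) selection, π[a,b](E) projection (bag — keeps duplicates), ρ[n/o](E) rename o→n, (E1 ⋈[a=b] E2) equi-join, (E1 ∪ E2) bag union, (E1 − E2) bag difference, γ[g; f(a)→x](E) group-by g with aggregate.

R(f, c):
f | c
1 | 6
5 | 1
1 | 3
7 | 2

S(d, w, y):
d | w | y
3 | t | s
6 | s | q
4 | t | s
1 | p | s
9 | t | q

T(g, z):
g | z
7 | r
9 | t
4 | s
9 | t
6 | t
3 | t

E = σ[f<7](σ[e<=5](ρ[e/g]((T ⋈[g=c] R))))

Row counts bottom-up:
  T → 6
  R → 4
  (T ⋈[g=c] R) → 2
  ρ[e/g]((T ⋈[g=c] R)) → 2
  σ[e<=5](ρ[e/g]((T ⋈[g=c] R))) → 1
  σ[f<7](σ[e<=5](ρ[e/g]((T ⋈[g=c] R)))) → 1

|E| = 1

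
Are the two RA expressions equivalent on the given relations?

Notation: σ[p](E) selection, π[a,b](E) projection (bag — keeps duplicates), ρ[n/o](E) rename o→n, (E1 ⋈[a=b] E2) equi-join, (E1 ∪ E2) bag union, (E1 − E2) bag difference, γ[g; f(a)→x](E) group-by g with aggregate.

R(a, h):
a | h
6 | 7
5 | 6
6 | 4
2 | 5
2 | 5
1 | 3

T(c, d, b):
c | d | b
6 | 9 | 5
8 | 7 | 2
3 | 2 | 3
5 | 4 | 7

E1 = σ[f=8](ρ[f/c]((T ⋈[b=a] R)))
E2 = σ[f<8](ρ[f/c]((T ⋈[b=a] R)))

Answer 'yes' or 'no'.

E1 per-node cardinality:
  T → 4
  R → 6
  (T ⋈[b=a] R) → 3
  ρ[f/c]((T ⋈[b=a] R)) → 3
  σ[f=8](ρ[f/c]((T ⋈[b=a] R))) → 2
E2 per-node cardinality:
  T → 4
  R → 6
  (T ⋈[b=a] R) → 3
  ρ[f/c]((T ⋈[b=a] R)) → 3
  σ[f<8](ρ[f/c]((T ⋈[b=a] R))) → 1

E1 result:
f | d | b | a | h
8 | 7 | 2 | 2 | 5
8 | 7 | 2 | 2 | 5
E2 result:
f | d | b | a | h
6 | 9 | 5 | 5 | 6
Witness: (6, 9, 5, 5, 6) appears 0× in E1 but 1× in E2.

no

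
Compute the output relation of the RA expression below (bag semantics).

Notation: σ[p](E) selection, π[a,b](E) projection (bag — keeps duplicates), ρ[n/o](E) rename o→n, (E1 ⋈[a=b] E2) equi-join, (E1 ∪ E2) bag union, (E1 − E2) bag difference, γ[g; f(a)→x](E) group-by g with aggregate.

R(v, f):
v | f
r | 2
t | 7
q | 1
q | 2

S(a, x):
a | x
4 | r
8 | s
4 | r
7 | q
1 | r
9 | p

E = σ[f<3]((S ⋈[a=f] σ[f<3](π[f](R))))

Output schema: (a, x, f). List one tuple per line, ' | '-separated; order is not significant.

Row counts bottom-up:
  S → 6
  R → 4
  π[f](R) → 4
  σ[f<3](π[f](R)) → 3
  (S ⋈[a=f] σ[f<3](π[f](R))) → 1
  σ[f<3]((S ⋈[a=f] σ[f<3](π[f](R)))) → 1

== RESULT ==
a | x | f
1 | r | 1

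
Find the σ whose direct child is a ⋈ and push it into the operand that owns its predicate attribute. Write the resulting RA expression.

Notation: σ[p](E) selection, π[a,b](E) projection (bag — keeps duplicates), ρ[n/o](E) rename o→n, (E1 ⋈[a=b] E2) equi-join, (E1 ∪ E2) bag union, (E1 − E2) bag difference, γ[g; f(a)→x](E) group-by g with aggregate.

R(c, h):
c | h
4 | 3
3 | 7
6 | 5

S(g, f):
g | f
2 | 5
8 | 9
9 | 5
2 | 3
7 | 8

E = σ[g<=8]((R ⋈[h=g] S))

σ filters on g, owned by the right side.
E' = (R ⋈[h=g] σ[g<=8](S))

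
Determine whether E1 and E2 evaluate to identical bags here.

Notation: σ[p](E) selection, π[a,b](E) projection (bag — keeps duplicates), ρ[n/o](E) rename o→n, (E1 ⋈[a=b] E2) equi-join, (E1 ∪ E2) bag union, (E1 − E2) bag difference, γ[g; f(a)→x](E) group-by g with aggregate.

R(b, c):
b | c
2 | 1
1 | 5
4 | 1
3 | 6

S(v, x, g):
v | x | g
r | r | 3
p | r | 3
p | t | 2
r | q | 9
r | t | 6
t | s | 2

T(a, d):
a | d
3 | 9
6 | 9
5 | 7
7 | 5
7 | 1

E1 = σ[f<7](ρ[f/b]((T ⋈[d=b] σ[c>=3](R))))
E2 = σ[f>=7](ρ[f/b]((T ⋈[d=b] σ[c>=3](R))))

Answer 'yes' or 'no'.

E1 row counts bottom-up:
  T → 5
  R → 4
  σ[c>=3](R) → 2
  (T ⋈[d=b] σ[c>=3](R)) → 1
  ρ[f/b]((T ⋈[d=b] σ[c>=3](R))) → 1
  σ[f<7](ρ[f/b]((T ⋈[d=b] σ[c>=3](R)))) → 1
E2 row counts bottom-up:
  T → 5
  R → 4
  σ[c>=3](R) → 2
  (T ⋈[d=b] σ[c>=3](R)) → 1
  ρ[f/b]((T ⋈[d=b] σ[c>=3](R))) → 1
  σ[f>=7](ρ[f/b]((T ⋈[d=b] σ[c>=3](R)))) → 0

E1 result:
a | d | f | c
7 | 1 | 1 | 5
E2 result:
a | d | f | c
(0 rows)
Witness: (7, 1, 1, 5) appears 1× in E1 but 0× in E2.

no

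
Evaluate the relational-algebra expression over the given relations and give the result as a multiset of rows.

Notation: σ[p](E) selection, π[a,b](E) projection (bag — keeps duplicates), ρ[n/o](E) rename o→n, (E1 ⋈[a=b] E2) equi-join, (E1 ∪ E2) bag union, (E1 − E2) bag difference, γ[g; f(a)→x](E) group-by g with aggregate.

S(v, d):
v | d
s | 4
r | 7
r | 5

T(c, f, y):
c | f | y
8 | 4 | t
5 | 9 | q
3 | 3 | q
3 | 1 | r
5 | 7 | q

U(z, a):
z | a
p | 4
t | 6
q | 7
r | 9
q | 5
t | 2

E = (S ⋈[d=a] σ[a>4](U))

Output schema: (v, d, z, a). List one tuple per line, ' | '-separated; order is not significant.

Subexpression sizes:
  S → 3
  U → 6
  σ[a>4](U) → 4
  (S ⋈[d=a] σ[a>4](U)) → 2

== RESULT ==
v | d | z | a
r | 5 | q | 5
r | 7 | q | 7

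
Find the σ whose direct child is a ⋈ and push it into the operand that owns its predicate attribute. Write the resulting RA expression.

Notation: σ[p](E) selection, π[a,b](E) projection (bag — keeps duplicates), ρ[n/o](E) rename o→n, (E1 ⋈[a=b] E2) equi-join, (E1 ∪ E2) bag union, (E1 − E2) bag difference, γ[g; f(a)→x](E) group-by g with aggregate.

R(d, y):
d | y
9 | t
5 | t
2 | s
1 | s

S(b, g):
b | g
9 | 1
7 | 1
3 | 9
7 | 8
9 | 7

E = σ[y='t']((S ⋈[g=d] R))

σ filters on y, owned by the right side.
E' = (S ⋈[g=d] σ[y='t'](R))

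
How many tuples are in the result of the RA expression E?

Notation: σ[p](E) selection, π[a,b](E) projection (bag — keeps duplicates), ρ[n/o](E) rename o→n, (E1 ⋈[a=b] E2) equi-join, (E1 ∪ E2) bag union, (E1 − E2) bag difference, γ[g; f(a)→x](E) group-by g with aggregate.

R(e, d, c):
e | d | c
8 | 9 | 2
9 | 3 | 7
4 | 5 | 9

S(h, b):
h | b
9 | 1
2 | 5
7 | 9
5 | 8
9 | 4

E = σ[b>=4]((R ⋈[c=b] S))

Subexpression sizes:
  R → 3
  S → 5
  (R ⋈[c=b] S) → 1
  σ[b>=4]((R ⋈[c=b] S)) → 1

|E| = 1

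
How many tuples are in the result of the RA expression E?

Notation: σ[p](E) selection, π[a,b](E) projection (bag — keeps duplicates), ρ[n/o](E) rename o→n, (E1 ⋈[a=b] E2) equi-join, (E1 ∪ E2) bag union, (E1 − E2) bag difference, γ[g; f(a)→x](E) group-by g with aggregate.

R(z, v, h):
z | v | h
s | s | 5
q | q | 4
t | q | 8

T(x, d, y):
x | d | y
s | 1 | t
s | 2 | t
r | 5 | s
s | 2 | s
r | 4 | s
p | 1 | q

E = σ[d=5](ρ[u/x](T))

Per-node cardinality:
  T → 6
  ρ[u/x](T) → 6
  σ[d=5](ρ[u/x](T)) → 1

|E| = 1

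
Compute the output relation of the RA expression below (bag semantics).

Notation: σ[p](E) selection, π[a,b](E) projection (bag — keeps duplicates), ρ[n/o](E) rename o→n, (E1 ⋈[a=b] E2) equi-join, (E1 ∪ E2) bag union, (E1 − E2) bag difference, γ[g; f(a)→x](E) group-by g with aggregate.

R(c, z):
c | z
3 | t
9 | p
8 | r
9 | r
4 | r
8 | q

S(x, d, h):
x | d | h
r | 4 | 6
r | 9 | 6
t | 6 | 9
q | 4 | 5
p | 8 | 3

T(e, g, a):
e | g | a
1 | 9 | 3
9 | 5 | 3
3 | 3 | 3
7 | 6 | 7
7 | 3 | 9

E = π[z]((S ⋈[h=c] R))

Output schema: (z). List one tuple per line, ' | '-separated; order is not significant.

Row counts bottom-up:
  S → 5
  R → 6
  (S ⋈[h=c] R) → 3
  π[z]((S ⋈[h=c] R)) → 3

== RESULT ==
z
p
r
t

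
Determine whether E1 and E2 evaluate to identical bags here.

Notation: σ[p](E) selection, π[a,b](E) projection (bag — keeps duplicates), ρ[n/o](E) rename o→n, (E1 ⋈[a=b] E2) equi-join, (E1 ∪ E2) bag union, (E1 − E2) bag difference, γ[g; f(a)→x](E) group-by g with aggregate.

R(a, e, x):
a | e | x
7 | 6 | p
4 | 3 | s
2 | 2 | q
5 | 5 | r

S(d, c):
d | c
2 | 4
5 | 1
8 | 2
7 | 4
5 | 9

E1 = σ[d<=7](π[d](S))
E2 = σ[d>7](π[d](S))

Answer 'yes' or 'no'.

E1 per-node cardinality:
  S → 5
  π[d](S) → 5
  σ[d<=7](π[d](S)) → 4
E2 per-node cardinality:
  S → 5
  π[d](S) → 5
  σ[d>7](π[d](S)) → 1

E1 result:
d
2
5
5
7
E2 result:
d
8
Witness: (7,) appears 1× in E1 but 0× in E2.

no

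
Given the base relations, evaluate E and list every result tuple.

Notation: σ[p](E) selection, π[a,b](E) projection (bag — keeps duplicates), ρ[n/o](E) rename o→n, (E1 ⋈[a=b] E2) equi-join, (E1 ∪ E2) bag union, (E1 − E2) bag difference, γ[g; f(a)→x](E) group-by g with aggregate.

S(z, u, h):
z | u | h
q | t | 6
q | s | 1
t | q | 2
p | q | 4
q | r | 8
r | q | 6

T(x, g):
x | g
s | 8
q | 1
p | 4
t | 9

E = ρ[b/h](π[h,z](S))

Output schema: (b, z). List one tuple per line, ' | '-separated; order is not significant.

Row counts bottom-up:
  S → 6
  π[h,z](S) → 6
  ρ[b/h](π[h,z](S)) → 6

== RESULT ==
b | z
1 | q
2 | t
4 | p
6 | q
6 | r
8 | q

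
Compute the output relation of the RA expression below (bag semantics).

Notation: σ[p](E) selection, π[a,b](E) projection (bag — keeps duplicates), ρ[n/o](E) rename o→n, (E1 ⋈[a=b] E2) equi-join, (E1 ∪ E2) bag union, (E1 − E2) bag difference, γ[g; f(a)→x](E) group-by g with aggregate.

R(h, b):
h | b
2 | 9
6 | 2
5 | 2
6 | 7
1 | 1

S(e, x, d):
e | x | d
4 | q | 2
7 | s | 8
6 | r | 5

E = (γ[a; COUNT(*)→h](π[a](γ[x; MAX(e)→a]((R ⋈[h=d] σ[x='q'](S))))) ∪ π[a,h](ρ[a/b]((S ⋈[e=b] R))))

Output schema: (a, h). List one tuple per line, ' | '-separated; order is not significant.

Stepwise |·|:
  R → 5
  S → 3
  σ[x='q'](S) → 1
  (R ⋈[h=d] σ[x='q'](S)) → 1
  γ[x; MAX(e)→a]((R ⋈[h=d] σ[x='q'](S))) → 1
  π[a](γ[x; MAX(e)→a]((R ⋈[h=d] σ[x='q'](S)))) → 1
  γ[a; COUNT(*)→h](π[a](γ[x; MAX(e)→a]((R ⋈[h=d] σ[x='q'](S))))) → 1
  S → 3
  R → 5
  (S ⋈[e=b] R) → 1
  ρ[a/b]((S ⋈[e=b] R)) → 1
  π[a,h](ρ[a/b]((S ⋈[e=b] R))) → 1
  (γ[a; COUNT(*)→h](π[a](γ[x; MAX(e)→a]((R ⋈[h=d] σ[x='q'](S))))) ∪ π[a,h](ρ[a/b]((S ⋈[e=b] R)))) → 2

== RESULT ==
a | h
4 | 1
7 | 6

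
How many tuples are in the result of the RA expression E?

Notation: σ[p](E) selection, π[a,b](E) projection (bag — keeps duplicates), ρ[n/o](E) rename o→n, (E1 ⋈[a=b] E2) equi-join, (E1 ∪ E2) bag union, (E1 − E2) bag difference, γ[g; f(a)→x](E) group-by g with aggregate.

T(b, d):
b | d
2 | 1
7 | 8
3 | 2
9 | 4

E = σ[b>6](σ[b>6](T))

Row counts bottom-up:
  T → 4
  σ[b>6](T) → 2
  σ[b>6](σ[b>6](T)) → 2

|E| = 2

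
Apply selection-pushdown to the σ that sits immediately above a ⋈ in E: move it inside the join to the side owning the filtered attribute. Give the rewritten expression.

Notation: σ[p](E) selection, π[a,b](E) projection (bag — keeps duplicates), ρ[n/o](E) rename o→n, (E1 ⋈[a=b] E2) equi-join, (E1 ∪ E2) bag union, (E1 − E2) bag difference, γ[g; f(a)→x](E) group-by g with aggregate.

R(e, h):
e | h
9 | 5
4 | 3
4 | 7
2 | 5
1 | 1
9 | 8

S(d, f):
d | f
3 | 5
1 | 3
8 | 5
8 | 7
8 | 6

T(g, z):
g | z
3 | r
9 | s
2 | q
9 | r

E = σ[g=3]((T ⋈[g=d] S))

σ filters on g, owned by the left side.
E' = (σ[g=3](T) ⋈[g=d] S)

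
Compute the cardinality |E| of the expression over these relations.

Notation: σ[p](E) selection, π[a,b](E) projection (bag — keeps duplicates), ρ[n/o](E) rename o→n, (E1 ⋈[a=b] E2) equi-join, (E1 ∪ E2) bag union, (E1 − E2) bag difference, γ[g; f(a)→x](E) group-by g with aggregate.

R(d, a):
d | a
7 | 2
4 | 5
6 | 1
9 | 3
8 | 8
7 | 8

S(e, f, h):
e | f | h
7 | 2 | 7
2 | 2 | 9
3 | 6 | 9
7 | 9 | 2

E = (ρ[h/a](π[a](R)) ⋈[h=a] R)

Stepwise |·|:
  R → 6
  π[a](R) → 6
  ρ[h/a](π[a](R)) → 6
  R → 6
  (ρ[h/a](π[a](R)) ⋈[h=a] R) → 8

|E| = 8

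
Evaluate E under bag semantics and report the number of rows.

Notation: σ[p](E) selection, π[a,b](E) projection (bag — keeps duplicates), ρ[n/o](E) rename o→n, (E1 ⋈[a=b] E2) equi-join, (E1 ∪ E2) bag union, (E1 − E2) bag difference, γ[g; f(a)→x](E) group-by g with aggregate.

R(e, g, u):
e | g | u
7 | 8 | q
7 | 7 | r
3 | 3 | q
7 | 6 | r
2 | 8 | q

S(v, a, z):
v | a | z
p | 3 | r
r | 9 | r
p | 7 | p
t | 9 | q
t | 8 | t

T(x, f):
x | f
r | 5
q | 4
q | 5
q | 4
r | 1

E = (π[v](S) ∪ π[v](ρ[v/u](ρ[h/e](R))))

Per-node cardinality:
  S → 5
  π[v](S) → 5
  R → 5
  ρ[h/e](R) → 5
  ρ[v/u](ρ[h/e](R)) → 5
  π[v](ρ[v/u](ρ[h/e](R))) → 5
  (π[v](S) ∪ π[v](ρ[v/u](ρ[h/e](R)))) → 10

|E| = 10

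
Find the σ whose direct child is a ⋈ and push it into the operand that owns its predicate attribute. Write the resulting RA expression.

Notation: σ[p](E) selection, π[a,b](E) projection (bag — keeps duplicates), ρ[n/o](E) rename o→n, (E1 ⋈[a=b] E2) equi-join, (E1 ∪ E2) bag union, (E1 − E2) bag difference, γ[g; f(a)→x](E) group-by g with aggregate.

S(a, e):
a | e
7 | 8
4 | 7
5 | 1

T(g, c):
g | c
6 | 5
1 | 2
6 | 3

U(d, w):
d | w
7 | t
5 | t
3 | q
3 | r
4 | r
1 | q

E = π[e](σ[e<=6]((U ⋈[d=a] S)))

σ filters on e, owned by the right side.
E' = π[e]((U ⋈[d=a] σ[e<=6](S)))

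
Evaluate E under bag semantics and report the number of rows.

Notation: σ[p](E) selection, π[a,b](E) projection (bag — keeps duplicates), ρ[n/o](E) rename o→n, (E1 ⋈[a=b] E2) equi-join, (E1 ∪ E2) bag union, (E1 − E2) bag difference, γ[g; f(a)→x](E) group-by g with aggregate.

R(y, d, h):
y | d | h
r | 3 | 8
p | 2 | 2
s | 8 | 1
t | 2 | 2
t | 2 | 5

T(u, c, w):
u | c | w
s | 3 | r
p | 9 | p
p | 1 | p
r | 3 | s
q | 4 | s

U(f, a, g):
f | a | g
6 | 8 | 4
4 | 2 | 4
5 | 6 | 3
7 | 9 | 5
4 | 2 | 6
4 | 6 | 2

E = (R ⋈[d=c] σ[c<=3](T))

Stepwise |·|:
  R → 5
  T → 5
  σ[c<=3](T) → 3
  (R ⋈[d=c] σ[c<=3](T)) → 2

|E| = 2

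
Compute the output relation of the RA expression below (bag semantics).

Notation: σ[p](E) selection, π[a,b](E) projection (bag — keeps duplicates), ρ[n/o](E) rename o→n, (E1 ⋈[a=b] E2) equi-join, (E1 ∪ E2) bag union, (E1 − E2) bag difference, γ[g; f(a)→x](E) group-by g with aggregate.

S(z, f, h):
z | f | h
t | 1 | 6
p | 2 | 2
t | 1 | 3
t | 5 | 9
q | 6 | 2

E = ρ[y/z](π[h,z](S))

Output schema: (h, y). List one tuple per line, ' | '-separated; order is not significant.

Row counts bottom-up:
  S → 5
  π[h,z](S) → 5
  ρ[y/z](π[h,z](S)) → 5

== RESULT ==
h | y
2 | p
2 | q
3 | t
6 | t
9 | t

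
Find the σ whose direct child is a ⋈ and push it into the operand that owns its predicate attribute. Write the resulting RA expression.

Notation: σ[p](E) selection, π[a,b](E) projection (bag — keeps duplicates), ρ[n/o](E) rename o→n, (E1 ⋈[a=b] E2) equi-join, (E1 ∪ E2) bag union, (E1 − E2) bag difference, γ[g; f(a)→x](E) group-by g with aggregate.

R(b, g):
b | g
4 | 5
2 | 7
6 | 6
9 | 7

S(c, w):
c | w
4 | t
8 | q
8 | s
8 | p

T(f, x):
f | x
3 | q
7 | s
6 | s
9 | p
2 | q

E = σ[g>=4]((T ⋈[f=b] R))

σ filters on g, owned by the right side.
E' = (T ⋈[f=b] σ[g>=4](R))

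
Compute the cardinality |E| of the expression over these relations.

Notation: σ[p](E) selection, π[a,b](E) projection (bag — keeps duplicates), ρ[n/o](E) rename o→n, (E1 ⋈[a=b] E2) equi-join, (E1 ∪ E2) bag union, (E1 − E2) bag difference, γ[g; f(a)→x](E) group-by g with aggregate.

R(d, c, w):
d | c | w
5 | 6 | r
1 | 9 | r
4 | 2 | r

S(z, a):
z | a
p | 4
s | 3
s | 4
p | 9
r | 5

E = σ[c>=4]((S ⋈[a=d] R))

Subexpression sizes:
  S → 5
  R → 3
  (S ⋈[a=d] R) → 3
  σ[c>=4]((S ⋈[a=d] R)) → 1

|E| = 1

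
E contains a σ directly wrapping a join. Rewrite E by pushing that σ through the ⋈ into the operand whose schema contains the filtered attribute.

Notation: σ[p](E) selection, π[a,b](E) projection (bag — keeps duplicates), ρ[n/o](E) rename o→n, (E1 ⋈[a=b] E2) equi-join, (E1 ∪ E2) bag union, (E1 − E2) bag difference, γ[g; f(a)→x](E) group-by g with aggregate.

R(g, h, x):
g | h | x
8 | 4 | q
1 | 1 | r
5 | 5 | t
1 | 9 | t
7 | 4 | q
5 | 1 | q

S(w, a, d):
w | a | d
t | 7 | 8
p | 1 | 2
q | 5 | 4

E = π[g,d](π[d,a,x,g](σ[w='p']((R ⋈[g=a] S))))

σ filters on w, owned by the right side.
E' = π[g,d](π[d,a,x,g]((R ⋈[g=a] σ[w='p'](S))))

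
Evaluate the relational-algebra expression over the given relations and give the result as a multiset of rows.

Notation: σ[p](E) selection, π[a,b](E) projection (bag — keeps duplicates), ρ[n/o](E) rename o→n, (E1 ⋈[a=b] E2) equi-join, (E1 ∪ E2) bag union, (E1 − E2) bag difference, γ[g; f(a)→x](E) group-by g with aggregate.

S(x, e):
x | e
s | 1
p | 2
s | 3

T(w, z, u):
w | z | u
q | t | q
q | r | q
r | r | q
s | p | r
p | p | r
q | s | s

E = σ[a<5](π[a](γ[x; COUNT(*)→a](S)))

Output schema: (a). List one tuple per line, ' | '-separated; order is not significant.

Stepwise |·|:
  S → 3
  γ[x; COUNT(*)→a](S) → 2
  π[a](γ[x; COUNT(*)→a](S)) → 2
  σ[a<5](π[a](γ[x; COUNT(*)→a](S))) → 2

== RESULT ==
a
1
2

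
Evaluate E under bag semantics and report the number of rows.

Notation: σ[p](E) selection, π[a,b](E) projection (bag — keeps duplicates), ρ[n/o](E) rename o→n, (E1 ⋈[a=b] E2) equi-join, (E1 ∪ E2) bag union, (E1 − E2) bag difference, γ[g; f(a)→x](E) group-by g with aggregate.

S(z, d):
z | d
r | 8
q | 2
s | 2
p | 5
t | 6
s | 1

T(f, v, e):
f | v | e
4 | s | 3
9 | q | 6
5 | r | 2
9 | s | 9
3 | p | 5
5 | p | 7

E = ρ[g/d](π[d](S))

Subexpression sizes:
  S → 6
  π[d](S) → 6
  ρ[g/d](π[d](S)) → 6

|E| = 6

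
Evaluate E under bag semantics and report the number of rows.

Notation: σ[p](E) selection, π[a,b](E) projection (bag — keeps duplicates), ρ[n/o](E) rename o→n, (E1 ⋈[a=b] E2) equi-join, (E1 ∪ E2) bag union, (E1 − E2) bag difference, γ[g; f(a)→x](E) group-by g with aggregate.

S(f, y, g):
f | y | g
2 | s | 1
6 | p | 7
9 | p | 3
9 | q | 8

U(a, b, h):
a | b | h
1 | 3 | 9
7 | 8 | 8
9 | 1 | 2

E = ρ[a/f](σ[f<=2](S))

Per-node cardinality:
  S → 4
  σ[f<=2](S) → 1
  ρ[a/f](σ[f<=2](S)) → 1

|E| = 1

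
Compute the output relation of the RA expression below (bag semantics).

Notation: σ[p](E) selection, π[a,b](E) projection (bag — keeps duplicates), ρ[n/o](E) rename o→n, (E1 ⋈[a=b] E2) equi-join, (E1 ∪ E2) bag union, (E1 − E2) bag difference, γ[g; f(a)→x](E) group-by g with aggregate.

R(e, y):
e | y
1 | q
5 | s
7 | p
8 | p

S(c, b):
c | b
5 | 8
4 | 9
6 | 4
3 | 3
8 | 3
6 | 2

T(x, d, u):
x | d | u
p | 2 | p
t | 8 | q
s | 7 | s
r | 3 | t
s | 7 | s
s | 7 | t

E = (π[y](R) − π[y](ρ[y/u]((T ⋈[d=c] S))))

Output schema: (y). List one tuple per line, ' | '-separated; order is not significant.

Row counts bottom-up:
  R → 4
  π[y](R) → 4
  T → 6
  S → 6
  (T ⋈[d=c] S) → 2
  ρ[y/u]((T ⋈[d=c] S)) → 2
  π[y](ρ[y/u]((T ⋈[d=c] S))) → 2
  (π[y](R) − π[y](ρ[y/u]((T ⋈[d=c] S)))) → 3

== RESULT ==
y
p
p
s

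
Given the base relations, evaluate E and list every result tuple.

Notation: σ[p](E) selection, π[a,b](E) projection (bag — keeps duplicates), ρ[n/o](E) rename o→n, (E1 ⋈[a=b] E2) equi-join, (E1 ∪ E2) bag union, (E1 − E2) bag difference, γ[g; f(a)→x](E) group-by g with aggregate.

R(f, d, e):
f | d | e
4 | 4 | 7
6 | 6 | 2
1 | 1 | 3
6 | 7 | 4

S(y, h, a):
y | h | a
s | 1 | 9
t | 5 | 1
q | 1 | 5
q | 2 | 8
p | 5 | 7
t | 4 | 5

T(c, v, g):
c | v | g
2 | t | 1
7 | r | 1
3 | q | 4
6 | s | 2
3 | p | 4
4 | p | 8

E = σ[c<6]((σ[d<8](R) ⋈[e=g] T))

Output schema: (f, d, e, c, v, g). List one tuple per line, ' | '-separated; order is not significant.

Stepwise |·|:
  R → 4
  σ[d<8](R) → 4
  T → 6
  (σ[d<8](R) ⋈[e=g] T) → 3
  σ[c<6]((σ[d<8](R) ⋈[e=g] T)) → 2

== RESULT ==
f | d | e | c | v | g
6 | 7 | 4 | 3 | p | 4
6 | 7 | 4 | 3 | q | 4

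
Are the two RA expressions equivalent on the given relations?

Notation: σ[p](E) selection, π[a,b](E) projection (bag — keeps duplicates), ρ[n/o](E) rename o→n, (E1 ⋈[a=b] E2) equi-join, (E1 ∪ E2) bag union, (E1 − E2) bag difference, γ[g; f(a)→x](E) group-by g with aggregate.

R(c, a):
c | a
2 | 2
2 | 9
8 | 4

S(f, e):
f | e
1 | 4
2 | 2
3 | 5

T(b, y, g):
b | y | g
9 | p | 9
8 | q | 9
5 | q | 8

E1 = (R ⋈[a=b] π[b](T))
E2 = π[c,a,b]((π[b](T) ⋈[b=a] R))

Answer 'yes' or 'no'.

E1 per-node cardinality:
  R → 3
  T → 3
  π[b](T) → 3
  (R ⋈[a=b] π[b](T)) → 1
E2 per-node cardinality:
  T → 3
  π[b](T) → 3
  R → 3
  (π[b](T) ⋈[b=a] R) → 1
  π[c,a,b]((π[b](T) ⋈[b=a] R)) → 1

E1 and E2 produce the same multiset:
c | a | b
2 | 9 | 9

yes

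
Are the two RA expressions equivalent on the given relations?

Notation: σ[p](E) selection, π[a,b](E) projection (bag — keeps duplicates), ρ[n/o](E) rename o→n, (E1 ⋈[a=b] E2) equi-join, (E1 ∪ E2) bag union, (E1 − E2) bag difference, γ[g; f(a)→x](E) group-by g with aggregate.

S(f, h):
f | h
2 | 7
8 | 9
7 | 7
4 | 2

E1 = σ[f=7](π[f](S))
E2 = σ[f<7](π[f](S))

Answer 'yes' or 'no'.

E1 subexpression sizes:
  S → 4
  π[f](S) → 4
  σ[f=7](π[f](S)) → 1
E2 subexpression sizes:
  S → 4
  π[f](S) → 4
  σ[f<7](π[f](S)) → 2

E1 result:
f
7
E2 result:
f
2
4
Witness: (7,) appears 1× in E1 but 0× in E2.

no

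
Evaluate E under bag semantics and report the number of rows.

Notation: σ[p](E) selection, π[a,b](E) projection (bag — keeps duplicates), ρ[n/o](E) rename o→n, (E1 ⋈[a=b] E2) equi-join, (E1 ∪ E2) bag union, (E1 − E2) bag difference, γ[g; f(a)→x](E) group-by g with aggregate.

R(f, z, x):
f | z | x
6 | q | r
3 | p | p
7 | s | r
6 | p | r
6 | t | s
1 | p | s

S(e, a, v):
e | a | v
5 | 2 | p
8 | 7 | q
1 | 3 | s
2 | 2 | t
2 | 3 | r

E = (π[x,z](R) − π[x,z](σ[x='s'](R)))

Row counts bottom-up:
  R → 6
  π[x,z](R) → 6
  R → 6
  σ[x='s'](R) → 2
  π[x,z](σ[x='s'](R)) → 2
  (π[x,z](R) − π[x,z](σ[x='s'](R))) → 4

|E| = 4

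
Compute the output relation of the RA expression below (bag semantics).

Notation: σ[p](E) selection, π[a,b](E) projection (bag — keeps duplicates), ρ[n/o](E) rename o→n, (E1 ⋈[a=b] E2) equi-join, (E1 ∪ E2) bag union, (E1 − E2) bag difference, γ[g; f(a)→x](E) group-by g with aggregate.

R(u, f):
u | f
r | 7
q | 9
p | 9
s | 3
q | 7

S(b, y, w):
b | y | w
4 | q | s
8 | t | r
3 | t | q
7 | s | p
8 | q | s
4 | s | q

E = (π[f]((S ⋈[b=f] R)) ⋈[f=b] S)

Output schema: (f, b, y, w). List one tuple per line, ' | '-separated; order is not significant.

Per-node cardinality:
  S → 6
  R → 5
  (S ⋈[b=f] R) → 3
  π[f]((S ⋈[b=f] R)) → 3
  S → 6
  (π[f]((S ⋈[b=f] R)) ⋈[f=b] S) → 3

== RESULT ==
f | b | y | w
3 | 3 | t | q
7 | 7 | s | p
7 | 7 | s | p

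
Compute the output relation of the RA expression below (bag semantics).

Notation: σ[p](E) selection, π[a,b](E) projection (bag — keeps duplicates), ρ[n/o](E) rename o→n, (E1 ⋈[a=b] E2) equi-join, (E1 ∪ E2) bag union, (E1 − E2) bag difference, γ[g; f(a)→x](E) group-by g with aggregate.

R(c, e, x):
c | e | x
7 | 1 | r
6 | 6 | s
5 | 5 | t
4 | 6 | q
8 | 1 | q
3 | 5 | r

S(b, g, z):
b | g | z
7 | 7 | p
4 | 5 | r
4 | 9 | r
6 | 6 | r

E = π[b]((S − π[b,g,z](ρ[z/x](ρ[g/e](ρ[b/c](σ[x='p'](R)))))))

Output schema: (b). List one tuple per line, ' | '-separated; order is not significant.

Row counts bottom-up:
  S → 4
  R → 6
  σ[x='p'](R) → 0
  ρ[b/c](σ[x='p'](R)) → 0
  ρ[g/e](ρ[b/c](σ[x='p'](R))) → 0
  ρ[z/x](ρ[g/e](ρ[b/c](σ[x='p'](R)))) → 0
  π[b,g,z](ρ[z/x](ρ[g/e](ρ[b/c](σ[x='p'](R))))) → 0
  (S − π[b,g,z](ρ[z/x](ρ[g/e](ρ[b/c](σ[x='p'](R)))))) → 4
  π[b]((S − π[b,g,z](ρ[z/x](ρ[g/e](ρ[b/c](σ[x='p'](R))))))) → 4

== RESULT ==
b
4
4
6
7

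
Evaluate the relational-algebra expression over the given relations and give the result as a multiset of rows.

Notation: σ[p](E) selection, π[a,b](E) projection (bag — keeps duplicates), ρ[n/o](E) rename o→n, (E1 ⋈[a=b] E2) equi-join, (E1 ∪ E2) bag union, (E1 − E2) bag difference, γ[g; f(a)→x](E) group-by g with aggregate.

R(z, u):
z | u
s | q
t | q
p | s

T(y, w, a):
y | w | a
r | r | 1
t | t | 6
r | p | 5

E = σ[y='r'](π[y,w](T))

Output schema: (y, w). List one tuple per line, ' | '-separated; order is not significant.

Row counts bottom-up:
  T → 3
  π[y,w](T) → 3
  σ[y='r'](π[y,w](T)) → 2

== RESULT ==
y | w
r | p
r | r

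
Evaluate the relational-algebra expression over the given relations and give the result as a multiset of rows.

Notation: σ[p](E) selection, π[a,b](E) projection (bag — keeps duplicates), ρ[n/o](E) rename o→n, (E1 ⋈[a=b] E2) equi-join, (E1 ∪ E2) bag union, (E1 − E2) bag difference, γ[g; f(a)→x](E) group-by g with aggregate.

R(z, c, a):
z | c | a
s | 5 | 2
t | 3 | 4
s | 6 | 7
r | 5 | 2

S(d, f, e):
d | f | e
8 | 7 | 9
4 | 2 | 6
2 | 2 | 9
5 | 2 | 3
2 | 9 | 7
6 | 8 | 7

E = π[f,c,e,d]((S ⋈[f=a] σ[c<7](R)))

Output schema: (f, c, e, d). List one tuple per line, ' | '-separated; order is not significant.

Subexpression sizes:
  S → 6
  R → 4
  σ[c<7](R) → 4
  (S ⋈[f=a] σ[c<7](R)) → 7
  π[f,c,e,d]((S ⋈[f=a] σ[c<7](R))) → 7

== RESULT ==
f | c | e | d
2 | 5 | 3 | 5
2 | 5 | 3 | 5
2 | 5 | 6 | 4
2 | 5 | 6 | 4
2 | 5 | 9 | 2
2 | 5 | 9 | 2
7 | 6 | 9 | 8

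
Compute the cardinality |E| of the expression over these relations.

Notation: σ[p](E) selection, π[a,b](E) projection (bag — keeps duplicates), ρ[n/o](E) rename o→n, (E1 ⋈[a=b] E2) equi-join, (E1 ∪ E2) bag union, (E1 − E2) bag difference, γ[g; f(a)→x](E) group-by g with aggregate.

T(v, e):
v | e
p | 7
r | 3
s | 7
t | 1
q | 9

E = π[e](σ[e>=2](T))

Row counts bottom-up:
  T → 5
  σ[e>=2](T) → 4
  π[e](σ[e>=2](T)) → 4

|E| = 4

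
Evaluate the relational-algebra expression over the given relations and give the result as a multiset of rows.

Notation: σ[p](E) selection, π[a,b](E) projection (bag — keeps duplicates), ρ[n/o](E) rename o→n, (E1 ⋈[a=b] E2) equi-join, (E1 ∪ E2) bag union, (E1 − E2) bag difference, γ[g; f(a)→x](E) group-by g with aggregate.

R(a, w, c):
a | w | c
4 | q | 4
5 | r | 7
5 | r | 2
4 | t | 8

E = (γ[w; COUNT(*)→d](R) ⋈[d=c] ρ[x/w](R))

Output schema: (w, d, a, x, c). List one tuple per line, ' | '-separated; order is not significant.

Stepwise |·|:
  R → 4
  γ[w; COUNT(*)→d](R) → 3
  R → 4
  ρ[x/w](R) → 4
  (γ[w; COUNT(*)→d](R) ⋈[d=c] ρ[x/w](R)) → 1

== RESULT ==
w | d | a | x | c
r | 2 | 5 | r | 2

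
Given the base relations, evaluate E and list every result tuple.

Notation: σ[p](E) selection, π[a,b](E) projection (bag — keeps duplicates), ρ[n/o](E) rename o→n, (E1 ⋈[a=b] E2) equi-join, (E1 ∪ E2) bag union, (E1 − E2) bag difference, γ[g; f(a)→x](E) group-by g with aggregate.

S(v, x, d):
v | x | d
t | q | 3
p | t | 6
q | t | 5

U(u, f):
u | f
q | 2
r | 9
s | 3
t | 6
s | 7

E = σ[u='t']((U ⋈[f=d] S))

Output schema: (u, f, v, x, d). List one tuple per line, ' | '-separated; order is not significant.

Per-node cardinality:
  U → 5
  S → 3
  (U ⋈[f=d] S) → 2
  σ[u='t']((U ⋈[f=d] S)) → 1

== RESULT ==
u | f | v | x | d
t | 6 | p | t | 6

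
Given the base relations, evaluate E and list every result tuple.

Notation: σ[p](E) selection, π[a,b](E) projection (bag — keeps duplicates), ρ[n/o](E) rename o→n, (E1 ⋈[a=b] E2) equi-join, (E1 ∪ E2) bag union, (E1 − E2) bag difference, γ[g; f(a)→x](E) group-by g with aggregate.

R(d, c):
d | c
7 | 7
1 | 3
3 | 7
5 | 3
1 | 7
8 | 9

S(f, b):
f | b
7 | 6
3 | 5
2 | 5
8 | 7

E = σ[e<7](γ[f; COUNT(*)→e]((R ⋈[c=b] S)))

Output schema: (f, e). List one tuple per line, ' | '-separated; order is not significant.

Stepwise |·|:
  R → 6
  S → 4
  (R ⋈[c=b] S) → 3
  γ[f; COUNT(*)→e]((R ⋈[c=b] S)) → 1
  σ[e<7](γ[f; COUNT(*)→e]((R ⋈[c=b] S))) → 1

== RESULT ==
f | e
8 | 3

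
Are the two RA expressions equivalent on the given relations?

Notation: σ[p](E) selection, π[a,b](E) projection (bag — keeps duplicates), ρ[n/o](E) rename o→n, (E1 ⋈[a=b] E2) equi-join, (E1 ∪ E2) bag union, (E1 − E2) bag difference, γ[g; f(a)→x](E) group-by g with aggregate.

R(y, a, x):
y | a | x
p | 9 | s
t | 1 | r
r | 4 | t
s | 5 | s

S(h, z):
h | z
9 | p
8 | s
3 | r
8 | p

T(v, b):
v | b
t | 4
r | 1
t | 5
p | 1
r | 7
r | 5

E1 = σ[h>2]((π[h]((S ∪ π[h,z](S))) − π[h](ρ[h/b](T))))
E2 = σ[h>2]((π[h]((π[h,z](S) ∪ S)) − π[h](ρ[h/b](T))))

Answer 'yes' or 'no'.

E1 stepwise |·|:
  S → 4
  S → 4
  π[h,z](S) → 4
  (S ∪ π[h,z](S)) → 8
  π[h]((S ∪ π[h,z](S))) → 8
  T → 6
  ρ[h/b](T) → 6
  π[h](ρ[h/b](T)) → 6
  (π[h]((S ∪ π[h,z](S))) − π[h](ρ[h/b](T))) → 8
  σ[h>2]((π[h]((S ∪ π[h,z](S))) − π[h](ρ[h/b](T)))) → 8
E2 stepwise |·|:
  S → 4
  π[h,z](S) → 4
  S → 4
  (π[h,z](S) ∪ S) → 8
  π[h]((π[h,z](S) ∪ S)) → 8
  T → 6
  ρ[h/b](T) → 6
  π[h](ρ[h/b](T)) → 6
  (π[h]((π[h,z](S) ∪ S)) − π[h](ρ[h/b](T))) → 8
  σ[h>2]((π[h]((π[h,z](S) ∪ S)) − π[h](ρ[h/b](T)))) → 8

E1 and E2 produce the same multiset:
h
3
3
8
8
8
8
9
9

yes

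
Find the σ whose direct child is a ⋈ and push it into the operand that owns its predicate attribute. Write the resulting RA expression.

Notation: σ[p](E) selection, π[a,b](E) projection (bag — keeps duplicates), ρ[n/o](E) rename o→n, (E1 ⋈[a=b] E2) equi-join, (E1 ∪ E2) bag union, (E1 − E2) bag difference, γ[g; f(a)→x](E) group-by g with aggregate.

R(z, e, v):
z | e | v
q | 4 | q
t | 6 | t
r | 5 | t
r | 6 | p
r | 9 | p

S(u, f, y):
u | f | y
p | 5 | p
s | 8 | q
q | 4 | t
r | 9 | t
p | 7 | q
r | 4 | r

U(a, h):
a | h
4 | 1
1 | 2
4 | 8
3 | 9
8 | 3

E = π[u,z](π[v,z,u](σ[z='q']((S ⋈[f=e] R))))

σ filters on z, owned by the right side.
E' = π[u,z](π[v,z,u]((S ⋈[f=e] σ[z='q'](R))))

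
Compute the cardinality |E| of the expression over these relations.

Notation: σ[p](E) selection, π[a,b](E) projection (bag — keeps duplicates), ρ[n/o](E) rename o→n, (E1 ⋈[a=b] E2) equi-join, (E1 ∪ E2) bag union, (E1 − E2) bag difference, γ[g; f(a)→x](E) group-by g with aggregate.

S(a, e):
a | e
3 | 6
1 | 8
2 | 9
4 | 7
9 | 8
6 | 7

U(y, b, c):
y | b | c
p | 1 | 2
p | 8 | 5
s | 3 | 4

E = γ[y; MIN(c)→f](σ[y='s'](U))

Stepwise |·|:
  U → 3
  σ[y='s'](U) → 1
  γ[y; MIN(c)→f](σ[y='s'](U)) → 1

|E| = 1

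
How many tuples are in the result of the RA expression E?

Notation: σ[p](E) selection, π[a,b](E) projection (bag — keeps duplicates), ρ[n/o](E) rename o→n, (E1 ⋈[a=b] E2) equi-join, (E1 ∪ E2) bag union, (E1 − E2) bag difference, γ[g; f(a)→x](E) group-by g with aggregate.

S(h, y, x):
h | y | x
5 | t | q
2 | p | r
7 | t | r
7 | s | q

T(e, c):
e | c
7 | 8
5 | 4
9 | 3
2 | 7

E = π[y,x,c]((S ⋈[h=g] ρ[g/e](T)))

Row counts bottom-up:
  S → 4
  T → 4
  ρ[g/e](T) → 4
  (S ⋈[h=g] ρ[g/e](T)) → 4
  π[y,x,c]((S ⋈[h=g] ρ[g/e](T))) → 4

|E| = 4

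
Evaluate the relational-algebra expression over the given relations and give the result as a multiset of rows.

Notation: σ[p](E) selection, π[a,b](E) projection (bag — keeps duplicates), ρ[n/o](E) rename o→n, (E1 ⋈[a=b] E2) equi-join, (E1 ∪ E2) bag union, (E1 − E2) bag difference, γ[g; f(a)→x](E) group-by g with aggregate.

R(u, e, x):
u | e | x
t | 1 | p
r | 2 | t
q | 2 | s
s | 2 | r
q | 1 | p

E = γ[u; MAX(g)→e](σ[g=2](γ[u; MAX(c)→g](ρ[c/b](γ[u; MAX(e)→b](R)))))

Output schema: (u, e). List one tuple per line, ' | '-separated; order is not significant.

Stepwise |·|:
  R → 5
  γ[u; MAX(e)→b](R) → 4
  ρ[c/b](γ[u; MAX(e)→b](R)) → 4
  γ[u; MAX(c)→g](ρ[c/b](γ[u; MAX(e)→b](R))) → 4
  σ[g=2](γ[u; MAX(c)→g](ρ[c/b](γ[u; MAX(e)→b](R)))) → 3
  γ[u; MAX(g)→e](σ[g=2](γ[u; MAX(c)→g](ρ[c/b](γ[u; MAX(e)→b](R))))) → 3

== RESULT ==
u | e
q | 2
r | 2
s | 2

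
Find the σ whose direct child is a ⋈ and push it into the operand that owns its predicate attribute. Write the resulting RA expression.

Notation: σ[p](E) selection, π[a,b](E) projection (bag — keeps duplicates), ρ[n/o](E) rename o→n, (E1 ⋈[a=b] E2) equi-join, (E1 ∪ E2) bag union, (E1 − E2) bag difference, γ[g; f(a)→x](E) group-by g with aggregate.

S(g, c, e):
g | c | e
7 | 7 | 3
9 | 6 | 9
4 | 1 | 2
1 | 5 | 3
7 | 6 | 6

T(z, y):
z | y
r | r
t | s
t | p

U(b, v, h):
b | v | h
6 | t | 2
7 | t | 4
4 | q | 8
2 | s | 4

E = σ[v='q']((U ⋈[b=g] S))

σ filters on v, owned by the left side.
E' = (σ[v='q'](U) ⋈[b=g] S)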